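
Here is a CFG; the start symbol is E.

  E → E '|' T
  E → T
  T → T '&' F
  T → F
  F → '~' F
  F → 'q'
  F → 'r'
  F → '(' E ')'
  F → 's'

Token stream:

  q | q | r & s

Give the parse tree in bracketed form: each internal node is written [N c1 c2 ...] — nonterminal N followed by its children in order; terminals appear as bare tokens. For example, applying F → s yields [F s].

[E [E [E [T [F q]]] | [T [F q]]] | [T [T [F r]] & [F s]]]

E
E | T
E | T | T
T | T | T
F | T | T
q | T | T
q | F | T
q | q | T
q | q | T & F
q | q | F & F
q | q | r & F
q | q | r & s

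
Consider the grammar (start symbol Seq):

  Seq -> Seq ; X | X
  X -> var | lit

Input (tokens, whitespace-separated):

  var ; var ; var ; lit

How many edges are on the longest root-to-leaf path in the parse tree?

[Seq [Seq [Seq [Seq [X var]] ; [X var]] ; [X var]] ; [X lit]]

5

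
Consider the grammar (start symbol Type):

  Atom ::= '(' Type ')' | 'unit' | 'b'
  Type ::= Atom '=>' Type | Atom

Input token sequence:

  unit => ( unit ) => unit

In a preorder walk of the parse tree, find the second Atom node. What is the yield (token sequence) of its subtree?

[Type [Atom unit] => [Type [Atom ( [Type [Atom unit]] )] => [Type [Atom unit]]]]

( unit )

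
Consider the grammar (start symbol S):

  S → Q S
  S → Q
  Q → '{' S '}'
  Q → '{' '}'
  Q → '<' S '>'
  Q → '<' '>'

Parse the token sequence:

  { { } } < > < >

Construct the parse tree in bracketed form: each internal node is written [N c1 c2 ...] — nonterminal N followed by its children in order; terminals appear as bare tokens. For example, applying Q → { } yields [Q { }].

[S [Q { [S [Q { }]] }] [S [Q < >] [S [Q < >]]]]

S
Q S
{ S } S
{ Q } S
{ { } } S
{ { } } Q S
{ { } } < > S
{ { } } < > Q
{ { } } < > < >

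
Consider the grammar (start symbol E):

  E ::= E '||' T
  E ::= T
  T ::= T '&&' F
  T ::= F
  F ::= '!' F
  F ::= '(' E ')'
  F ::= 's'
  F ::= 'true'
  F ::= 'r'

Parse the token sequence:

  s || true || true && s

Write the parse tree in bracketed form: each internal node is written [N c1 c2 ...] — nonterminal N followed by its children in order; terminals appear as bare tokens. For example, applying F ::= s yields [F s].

[E [E [E [T [F s]]] || [T [F true]]] || [T [T [F true]] && [F s]]]

E
E || T
E || T || T
T || T || T
F || T || T
s || T || T
s || F || T
s || true || T
s || true || T && F
s || true || F && F
s || true || true && F
s || true || true && s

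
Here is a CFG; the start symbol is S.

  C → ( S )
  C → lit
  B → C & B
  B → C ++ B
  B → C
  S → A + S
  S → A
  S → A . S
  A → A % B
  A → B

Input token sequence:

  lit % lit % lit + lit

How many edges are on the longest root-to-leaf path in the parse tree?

[S [A [A [A [B [C lit]]] % [B [C lit]]] % [B [C lit]]] + [S [A [B [C lit]]]]]

6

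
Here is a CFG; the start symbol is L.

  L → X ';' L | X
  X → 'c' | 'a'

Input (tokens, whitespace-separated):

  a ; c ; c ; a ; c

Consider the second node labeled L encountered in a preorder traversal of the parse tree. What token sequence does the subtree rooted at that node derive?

[L [X a] ; [L [X c] ; [L [X c] ; [L [X a] ; [L [X c]]]]]]

c ; c ; a ; c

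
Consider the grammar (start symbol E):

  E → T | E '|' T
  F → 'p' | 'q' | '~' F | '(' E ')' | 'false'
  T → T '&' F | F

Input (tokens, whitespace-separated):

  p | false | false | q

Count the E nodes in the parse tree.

4

[E [E [E [E [T [F p]]] | [T [F false]]] | [T [F false]]] | [T [F q]]]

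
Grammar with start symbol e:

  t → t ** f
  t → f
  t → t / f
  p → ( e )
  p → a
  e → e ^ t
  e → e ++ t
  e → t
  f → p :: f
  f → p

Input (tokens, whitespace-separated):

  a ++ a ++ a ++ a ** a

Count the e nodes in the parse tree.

[e [e [e [e [t [f [p a]]]] ++ [t [f [p a]]]] ++ [t [f [p a]]]] ++ [t [t [f [p a]]] ** [f [p a]]]]

4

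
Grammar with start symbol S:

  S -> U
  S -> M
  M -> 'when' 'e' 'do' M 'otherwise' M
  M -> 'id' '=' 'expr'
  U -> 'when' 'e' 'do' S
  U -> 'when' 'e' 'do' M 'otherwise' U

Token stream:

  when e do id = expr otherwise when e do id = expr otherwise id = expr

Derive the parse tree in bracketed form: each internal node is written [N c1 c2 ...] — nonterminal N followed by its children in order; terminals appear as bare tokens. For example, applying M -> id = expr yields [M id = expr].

S
M
when e do M otherwise M
when e do id = expr otherwise M
when e do id = expr otherwise when e do M otherwise M
when e do id = expr otherwise when e do id = expr otherwise M
when e do id = expr otherwise when e do id = expr otherwise id = expr

[S [M when e do [M id = expr] otherwise [M when e do [M id = expr] otherwise [M id = expr]]]]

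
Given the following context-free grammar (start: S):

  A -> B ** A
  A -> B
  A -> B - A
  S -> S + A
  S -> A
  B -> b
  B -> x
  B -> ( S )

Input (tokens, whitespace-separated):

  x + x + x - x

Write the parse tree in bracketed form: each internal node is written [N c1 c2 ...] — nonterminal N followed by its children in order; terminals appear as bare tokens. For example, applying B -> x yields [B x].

S
S + A
S + A + A
A + A + A
B + A + A
x + A + A
x + B + A
x + x + A
x + x + B - A
x + x + x - A
x + x + x - B
x + x + x - x

[S [S [S [A [B x]]] + [A [B x]]] + [A [B x] - [A [B x]]]]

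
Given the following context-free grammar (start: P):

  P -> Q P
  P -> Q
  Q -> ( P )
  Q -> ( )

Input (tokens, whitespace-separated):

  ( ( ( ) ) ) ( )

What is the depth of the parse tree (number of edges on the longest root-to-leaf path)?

[P [Q ( [P [Q ( [P [Q ( )]] )]] )] [P [Q ( )]]]

6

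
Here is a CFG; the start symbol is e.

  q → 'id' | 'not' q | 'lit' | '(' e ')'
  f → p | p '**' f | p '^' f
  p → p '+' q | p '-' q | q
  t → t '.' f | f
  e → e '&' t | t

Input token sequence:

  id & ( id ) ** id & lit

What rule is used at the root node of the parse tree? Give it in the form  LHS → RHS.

e → e '&' t

[e [e [e [t [f [p [q id]]]]] & [t [f [p [q ( [e [t [f [p [q id]]]]] )]] ** [f [p [q id]]]]]] & [t [f [p [q lit]]]]]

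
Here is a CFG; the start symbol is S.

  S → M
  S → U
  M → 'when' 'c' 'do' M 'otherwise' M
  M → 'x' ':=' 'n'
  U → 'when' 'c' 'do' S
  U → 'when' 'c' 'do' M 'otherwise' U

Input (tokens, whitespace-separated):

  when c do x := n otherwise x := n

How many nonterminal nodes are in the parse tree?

4

[S [M when c do [M x := n] otherwise [M x := n]]]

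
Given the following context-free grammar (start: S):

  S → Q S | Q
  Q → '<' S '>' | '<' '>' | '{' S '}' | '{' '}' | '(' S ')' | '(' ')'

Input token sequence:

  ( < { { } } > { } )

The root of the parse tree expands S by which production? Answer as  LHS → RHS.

S → Q

[S [Q ( [S [Q < [S [Q { [S [Q { }]] }]] >] [S [Q { }]]] )]]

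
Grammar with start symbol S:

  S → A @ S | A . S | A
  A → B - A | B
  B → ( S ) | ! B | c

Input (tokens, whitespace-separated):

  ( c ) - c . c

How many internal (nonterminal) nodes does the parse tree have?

[S [A [B ( [S [A [B c]]] )] - [A [B c]]] . [S [A [B c]]]]

11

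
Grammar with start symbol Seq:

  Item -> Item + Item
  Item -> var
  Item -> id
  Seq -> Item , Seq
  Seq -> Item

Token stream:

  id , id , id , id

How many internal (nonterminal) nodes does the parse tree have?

8

[Seq [Item id] , [Seq [Item id] , [Seq [Item id] , [Seq [Item id]]]]]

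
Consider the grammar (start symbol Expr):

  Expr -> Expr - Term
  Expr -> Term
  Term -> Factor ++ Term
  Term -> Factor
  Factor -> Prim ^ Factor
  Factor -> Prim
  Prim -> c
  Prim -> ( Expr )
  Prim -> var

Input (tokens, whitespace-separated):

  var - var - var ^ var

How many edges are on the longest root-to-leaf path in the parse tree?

[Expr [Expr [Expr [Term [Factor [Prim var]]]] - [Term [Factor [Prim var]]]] - [Term [Factor [Prim var] ^ [Factor [Prim var]]]]]

6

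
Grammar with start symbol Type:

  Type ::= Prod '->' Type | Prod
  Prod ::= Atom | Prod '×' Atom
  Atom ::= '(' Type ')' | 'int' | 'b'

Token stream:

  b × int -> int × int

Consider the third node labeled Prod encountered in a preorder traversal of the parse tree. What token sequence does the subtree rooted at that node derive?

[Type [Prod [Prod [Atom b]] × [Atom int]] -> [Type [Prod [Prod [Atom int]] × [Atom int]]]]

int × int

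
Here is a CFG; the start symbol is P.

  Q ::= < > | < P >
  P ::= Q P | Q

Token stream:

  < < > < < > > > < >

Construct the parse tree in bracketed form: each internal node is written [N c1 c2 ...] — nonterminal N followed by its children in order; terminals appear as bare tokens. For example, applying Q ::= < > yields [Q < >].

[P [Q < [P [Q < >] [P [Q < [P [Q < >]] >]]] >] [P [Q < >]]]

P
Q P
< P > P
< Q P > P
< < > P > P
< < > Q > P
< < > < P > > P
< < > < Q > > P
< < > < < > > > P
< < > < < > > > Q
< < > < < > > > < >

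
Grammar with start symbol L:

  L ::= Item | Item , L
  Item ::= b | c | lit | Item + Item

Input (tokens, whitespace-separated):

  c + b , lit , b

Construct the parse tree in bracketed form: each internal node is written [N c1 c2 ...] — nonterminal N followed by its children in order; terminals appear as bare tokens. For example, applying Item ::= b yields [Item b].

L
Item , L
Item + Item , L
c + Item , L
c + b , L
c + b , Item , L
c + b , lit , L
c + b , lit , Item
c + b , lit , b

[L [Item [Item c] + [Item b]] , [L [Item lit] , [L [Item b]]]]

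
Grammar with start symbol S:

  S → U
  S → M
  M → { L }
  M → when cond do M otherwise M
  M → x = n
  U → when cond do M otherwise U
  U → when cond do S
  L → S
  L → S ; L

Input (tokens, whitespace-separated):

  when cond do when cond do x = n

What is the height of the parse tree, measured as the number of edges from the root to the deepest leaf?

6

[S [U when cond do [S [U when cond do [S [M x = n]]]]]]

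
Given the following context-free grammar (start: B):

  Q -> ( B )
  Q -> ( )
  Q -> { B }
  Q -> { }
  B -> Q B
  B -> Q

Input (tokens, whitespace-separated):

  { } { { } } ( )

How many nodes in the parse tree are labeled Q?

4

[B [Q { }] [B [Q { [B [Q { }]] }] [B [Q ( )]]]]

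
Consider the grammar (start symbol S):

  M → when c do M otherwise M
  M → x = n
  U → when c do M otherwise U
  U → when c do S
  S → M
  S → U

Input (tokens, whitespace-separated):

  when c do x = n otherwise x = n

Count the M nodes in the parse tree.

[S [M when c do [M x = n] otherwise [M x = n]]]

3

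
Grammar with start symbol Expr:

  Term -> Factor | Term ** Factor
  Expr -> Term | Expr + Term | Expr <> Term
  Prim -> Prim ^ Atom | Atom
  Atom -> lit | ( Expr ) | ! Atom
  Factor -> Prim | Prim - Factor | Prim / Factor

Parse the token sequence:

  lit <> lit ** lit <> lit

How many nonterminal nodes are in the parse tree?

[Expr [Expr [Expr [Term [Factor [Prim [Atom lit]]]]] <> [Term [Term [Factor [Prim [Atom lit]]]] ** [Factor [Prim [Atom lit]]]]] <> [Term [Factor [Prim [Atom lit]]]]]

19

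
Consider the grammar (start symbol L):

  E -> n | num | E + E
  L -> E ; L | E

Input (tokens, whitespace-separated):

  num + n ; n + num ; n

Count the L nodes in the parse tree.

3

[L [E [E num] + [E n]] ; [L [E [E n] + [E num]] ; [L [E n]]]]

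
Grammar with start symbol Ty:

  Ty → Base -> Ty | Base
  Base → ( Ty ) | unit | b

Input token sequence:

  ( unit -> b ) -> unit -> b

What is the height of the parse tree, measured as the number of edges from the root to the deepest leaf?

[Ty [Base ( [Ty [Base unit] -> [Ty [Base b]]] )] -> [Ty [Base unit] -> [Ty [Base b]]]]

5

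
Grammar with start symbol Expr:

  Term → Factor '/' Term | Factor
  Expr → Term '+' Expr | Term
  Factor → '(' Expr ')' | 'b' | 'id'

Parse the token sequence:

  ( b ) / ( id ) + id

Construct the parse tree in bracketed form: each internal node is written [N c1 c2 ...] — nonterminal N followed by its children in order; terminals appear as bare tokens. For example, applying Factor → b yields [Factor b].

[Expr [Term [Factor ( [Expr [Term [Factor b]]] )] / [Term [Factor ( [Expr [Term [Factor id]]] )]]] + [Expr [Term [Factor id]]]]

Expr
Term + Expr
Factor / Term + Expr
( Expr ) / Term + Expr
( Term ) / Term + Expr
( Factor ) / Term + Expr
( b ) / Term + Expr
( b ) / Factor + Expr
( b ) / ( Expr ) + Expr
( b ) / ( Term ) + Expr
( b ) / ( Factor ) + Expr
( b ) / ( id ) + Expr
( b ) / ( id ) + Term
( b ) / ( id ) + Factor
( b ) / ( id ) + id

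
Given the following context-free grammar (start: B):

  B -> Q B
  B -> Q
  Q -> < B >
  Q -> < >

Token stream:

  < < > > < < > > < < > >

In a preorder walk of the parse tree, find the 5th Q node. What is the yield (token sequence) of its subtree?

< < > >

[B [Q < [B [Q < >]] >] [B [Q < [B [Q < >]] >] [B [Q < [B [Q < >]] >]]]]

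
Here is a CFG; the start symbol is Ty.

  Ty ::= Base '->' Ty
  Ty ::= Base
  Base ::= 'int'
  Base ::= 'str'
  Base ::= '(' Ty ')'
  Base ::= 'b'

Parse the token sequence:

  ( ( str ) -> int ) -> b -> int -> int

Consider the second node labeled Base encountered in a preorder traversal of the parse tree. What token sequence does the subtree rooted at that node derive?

[Ty [Base ( [Ty [Base ( [Ty [Base str]] )] -> [Ty [Base int]]] )] -> [Ty [Base b] -> [Ty [Base int] -> [Ty [Base int]]]]]

( str )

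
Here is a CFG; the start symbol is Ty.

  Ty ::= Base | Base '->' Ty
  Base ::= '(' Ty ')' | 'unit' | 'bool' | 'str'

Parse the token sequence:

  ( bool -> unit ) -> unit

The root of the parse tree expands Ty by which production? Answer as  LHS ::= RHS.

[Ty [Base ( [Ty [Base bool] -> [Ty [Base unit]]] )] -> [Ty [Base unit]]]

Ty ::= Base '->' Ty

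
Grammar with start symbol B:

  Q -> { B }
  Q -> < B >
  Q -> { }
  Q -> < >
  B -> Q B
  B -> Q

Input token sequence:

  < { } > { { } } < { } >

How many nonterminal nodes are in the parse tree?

[B [Q < [B [Q { }]] >] [B [Q { [B [Q { }]] }] [B [Q < [B [Q { }]] >]]]]

12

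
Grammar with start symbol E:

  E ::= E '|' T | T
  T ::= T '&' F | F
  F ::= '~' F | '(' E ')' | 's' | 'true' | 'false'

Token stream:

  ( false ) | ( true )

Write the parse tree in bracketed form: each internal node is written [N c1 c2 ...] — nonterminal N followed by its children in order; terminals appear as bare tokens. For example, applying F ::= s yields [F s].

[E [E [T [F ( [E [T [F false]]] )]]] | [T [F ( [E [T [F true]]] )]]]

E
E | T
T | T
F | T
( E ) | T
( T ) | T
( F ) | T
( false ) | T
( false ) | F
( false ) | ( E )
( false ) | ( T )
( false ) | ( F )
( false ) | ( true )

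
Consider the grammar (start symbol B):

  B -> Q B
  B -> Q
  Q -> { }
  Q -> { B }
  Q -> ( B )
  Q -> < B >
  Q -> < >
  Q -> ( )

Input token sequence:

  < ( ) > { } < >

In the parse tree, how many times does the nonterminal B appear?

[B [Q < [B [Q ( )]] >] [B [Q { }] [B [Q < >]]]]

4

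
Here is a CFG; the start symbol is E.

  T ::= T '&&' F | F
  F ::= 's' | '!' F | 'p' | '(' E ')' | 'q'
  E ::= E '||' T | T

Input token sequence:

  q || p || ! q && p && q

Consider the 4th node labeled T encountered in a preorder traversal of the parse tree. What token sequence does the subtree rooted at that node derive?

! q && p

[E [E [E [T [F q]]] || [T [F p]]] || [T [T [T [F ! [F q]]] && [F p]] && [F q]]]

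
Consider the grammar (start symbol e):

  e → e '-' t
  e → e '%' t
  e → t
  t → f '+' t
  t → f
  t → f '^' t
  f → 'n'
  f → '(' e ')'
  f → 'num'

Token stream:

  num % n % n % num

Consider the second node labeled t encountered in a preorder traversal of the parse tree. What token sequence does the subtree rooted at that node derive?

[e [e [e [e [t [f num]]] % [t [f n]]] % [t [f n]]] % [t [f num]]]

n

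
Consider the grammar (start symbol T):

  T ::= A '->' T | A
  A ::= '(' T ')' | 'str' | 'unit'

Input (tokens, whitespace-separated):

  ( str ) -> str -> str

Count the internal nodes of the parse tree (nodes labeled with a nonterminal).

8

[T [A ( [T [A str]] )] -> [T [A str] -> [T [A str]]]]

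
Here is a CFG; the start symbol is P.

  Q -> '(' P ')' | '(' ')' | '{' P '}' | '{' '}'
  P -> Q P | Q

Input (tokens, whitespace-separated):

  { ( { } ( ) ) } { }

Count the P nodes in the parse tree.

5

[P [Q { [P [Q ( [P [Q { }] [P [Q ( )]]] )]] }] [P [Q { }]]]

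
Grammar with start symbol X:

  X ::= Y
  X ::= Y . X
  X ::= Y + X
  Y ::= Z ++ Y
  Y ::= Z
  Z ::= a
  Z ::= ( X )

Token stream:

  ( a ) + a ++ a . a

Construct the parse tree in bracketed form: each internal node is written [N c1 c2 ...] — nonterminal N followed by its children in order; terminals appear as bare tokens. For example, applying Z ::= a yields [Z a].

X
Y + X
Z + X
( X ) + X
( Y ) + X
( Z ) + X
( a ) + X
( a ) + Y . X
( a ) + Z ++ Y . X
( a ) + a ++ Y . X
( a ) + a ++ Z . X
( a ) + a ++ a . X
( a ) + a ++ a . Y
( a ) + a ++ a . Z
( a ) + a ++ a . a

[X [Y [Z ( [X [Y [Z a]]] )]] + [X [Y [Z a] ++ [Y [Z a]]] . [X [Y [Z a]]]]]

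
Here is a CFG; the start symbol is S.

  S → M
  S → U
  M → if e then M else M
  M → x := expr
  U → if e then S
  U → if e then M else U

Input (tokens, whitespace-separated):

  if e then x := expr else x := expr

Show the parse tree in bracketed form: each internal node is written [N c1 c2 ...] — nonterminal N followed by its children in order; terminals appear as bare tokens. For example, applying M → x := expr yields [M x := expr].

[S [M if e then [M x := expr] else [M x := expr]]]

S
M
if e then M else M
if e then x := expr else M
if e then x := expr else x := expr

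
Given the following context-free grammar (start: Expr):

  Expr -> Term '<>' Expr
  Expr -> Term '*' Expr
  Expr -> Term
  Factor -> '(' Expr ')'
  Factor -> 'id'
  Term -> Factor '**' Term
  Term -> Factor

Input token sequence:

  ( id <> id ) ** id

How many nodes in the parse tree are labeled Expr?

3

[Expr [Term [Factor ( [Expr [Term [Factor id]] <> [Expr [Term [Factor id]]]] )] ** [Term [Factor id]]]]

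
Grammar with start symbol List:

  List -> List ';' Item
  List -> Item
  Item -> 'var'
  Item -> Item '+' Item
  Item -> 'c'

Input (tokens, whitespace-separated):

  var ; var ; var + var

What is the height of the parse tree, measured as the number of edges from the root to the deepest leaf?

4

[List [List [List [Item var]] ; [Item var]] ; [Item [Item var] + [Item var]]]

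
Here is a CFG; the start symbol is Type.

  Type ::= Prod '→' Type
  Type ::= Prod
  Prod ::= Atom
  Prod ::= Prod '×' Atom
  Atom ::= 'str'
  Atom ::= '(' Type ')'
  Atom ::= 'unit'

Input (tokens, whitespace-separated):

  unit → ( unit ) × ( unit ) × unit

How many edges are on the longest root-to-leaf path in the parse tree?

9

[Type [Prod [Atom unit]] → [Type [Prod [Prod [Prod [Atom ( [Type [Prod [Atom unit]]] )]] × [Atom ( [Type [Prod [Atom unit]]] )]] × [Atom unit]]]]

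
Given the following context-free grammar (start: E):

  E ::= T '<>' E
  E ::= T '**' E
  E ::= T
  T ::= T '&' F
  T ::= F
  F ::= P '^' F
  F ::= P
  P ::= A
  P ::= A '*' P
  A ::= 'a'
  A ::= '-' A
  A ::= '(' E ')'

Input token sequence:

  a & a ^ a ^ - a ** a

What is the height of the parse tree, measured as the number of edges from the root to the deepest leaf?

[E [T [T [F [P [A a]]]] & [F [P [A a]] ^ [F [P [A a]] ^ [F [P [A - [A a]]]]]]] ** [E [T [F [P [A a]]]]]]

8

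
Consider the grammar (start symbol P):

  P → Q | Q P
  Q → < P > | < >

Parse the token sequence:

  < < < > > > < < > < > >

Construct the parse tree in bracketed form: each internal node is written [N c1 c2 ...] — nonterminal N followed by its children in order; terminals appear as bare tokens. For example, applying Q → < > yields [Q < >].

P
Q P
< P > P
< Q > P
< < P > > P
< < Q > > P
< < < > > > P
< < < > > > Q
< < < > > > < P >
< < < > > > < Q P >
< < < > > > < < > P >
< < < > > > < < > Q >
< < < > > > < < > < > >

[P [Q < [P [Q < [P [Q < >]] >]] >] [P [Q < [P [Q < >] [P [Q < >]]] >]]]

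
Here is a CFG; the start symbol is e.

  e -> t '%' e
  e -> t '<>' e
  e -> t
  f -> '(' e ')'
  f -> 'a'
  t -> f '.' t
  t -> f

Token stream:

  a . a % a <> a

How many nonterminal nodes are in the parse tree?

11

[e [t [f a] . [t [f a]]] % [e [t [f a]] <> [e [t [f a]]]]]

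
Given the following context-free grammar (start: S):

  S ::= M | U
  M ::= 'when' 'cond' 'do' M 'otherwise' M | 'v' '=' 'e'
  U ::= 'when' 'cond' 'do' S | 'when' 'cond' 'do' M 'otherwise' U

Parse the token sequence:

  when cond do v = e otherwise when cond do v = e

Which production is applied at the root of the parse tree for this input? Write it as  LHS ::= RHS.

[S [U when cond do [M v = e] otherwise [U when cond do [S [M v = e]]]]]

S ::= U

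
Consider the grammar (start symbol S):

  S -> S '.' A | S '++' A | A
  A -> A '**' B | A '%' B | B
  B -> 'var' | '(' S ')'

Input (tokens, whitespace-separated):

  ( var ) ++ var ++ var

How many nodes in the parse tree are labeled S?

[S [S [S [A [B ( [S [A [B var]]] )]]] ++ [A [B var]]] ++ [A [B var]]]

4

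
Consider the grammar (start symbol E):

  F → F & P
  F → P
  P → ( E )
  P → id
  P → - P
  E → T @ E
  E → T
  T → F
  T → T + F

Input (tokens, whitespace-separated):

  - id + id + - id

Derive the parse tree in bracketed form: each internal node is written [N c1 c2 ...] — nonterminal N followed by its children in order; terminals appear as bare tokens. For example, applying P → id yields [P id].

[E [T [T [T [F [P - [P id]]]] + [F [P id]]] + [F [P - [P id]]]]]

E
T
T + F
T + F + F
F + F + F
P + F + F
- P + F + F
- id + F + F
- id + P + F
- id + id + F
- id + id + P
- id + id + - P
- id + id + - id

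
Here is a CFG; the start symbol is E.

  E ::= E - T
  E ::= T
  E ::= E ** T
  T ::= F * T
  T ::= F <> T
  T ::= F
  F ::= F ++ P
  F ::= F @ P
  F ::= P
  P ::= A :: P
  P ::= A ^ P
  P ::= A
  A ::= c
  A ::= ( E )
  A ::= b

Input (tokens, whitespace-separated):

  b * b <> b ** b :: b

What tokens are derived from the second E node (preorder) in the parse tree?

b * b <> b

[E [E [T [F [P [A b]]] * [T [F [P [A b]]] <> [T [F [P [A b]]]]]]] ** [T [F [P [A b] :: [P [A b]]]]]]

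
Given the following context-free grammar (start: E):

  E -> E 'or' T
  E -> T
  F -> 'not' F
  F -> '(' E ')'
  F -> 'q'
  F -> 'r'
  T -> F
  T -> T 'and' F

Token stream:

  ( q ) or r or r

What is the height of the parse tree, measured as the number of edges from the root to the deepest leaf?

8

[E [E [E [T [F ( [E [T [F q]]] )]]] or [T [F r]]] or [T [F r]]]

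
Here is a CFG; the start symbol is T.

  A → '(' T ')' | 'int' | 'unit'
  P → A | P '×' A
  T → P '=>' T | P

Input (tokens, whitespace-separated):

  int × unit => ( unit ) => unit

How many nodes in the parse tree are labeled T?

4

[T [P [P [A int]] × [A unit]] => [T [P [A ( [T [P [A unit]]] )]] => [T [P [A unit]]]]]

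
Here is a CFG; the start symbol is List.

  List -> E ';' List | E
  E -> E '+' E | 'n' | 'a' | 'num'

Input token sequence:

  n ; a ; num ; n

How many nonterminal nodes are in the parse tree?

8

[List [E n] ; [List [E a] ; [List [E num] ; [List [E n]]]]]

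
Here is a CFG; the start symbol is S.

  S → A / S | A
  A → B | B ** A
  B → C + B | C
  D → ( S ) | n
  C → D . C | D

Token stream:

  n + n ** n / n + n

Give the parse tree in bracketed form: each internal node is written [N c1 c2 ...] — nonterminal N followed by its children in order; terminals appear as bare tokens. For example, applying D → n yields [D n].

S
A / S
B ** A / S
C + B ** A / S
D + B ** A / S
n + B ** A / S
n + C ** A / S
n + D ** A / S
n + n ** A / S
n + n ** B / S
n + n ** C / S
n + n ** D / S
n + n ** n / S
n + n ** n / A
n + n ** n / B
n + n ** n / C + B
n + n ** n / D + B
n + n ** n / n + B
n + n ** n / n + C
n + n ** n / n + D
n + n ** n / n + n

[S [A [B [C [D n]] + [B [C [D n]]]] ** [A [B [C [D n]]]]] / [S [A [B [C [D n]] + [B [C [D n]]]]]]]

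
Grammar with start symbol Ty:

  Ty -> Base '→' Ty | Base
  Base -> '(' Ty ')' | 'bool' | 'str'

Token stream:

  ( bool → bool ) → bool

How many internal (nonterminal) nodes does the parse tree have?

[Ty [Base ( [Ty [Base bool] → [Ty [Base bool]]] )] → [Ty [Base bool]]]

8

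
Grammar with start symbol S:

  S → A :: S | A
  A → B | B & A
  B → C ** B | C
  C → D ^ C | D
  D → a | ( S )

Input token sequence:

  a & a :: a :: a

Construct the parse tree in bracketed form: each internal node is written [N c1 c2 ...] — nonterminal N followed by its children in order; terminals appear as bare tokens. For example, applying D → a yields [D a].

[S [A [B [C [D a]]] & [A [B [C [D a]]]]] :: [S [A [B [C [D a]]]] :: [S [A [B [C [D a]]]]]]]

S
A :: S
B & A :: S
C & A :: S
D & A :: S
a & A :: S
a & B :: S
a & C :: S
a & D :: S
a & a :: S
a & a :: A :: S
a & a :: B :: S
a & a :: C :: S
a & a :: D :: S
a & a :: a :: S
a & a :: a :: A
a & a :: a :: B
a & a :: a :: C
a & a :: a :: D
a & a :: a :: a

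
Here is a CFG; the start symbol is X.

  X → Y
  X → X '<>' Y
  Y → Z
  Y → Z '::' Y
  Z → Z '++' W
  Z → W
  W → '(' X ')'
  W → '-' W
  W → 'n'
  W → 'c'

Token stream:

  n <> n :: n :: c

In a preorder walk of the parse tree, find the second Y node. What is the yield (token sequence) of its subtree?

n :: n :: c

[X [X [Y [Z [W n]]]] <> [Y [Z [W n]] :: [Y [Z [W n]] :: [Y [Z [W c]]]]]]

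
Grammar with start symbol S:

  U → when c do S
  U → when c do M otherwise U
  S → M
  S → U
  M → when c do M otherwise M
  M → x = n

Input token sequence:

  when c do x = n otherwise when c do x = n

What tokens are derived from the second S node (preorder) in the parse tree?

x = n

[S [U when c do [M x = n] otherwise [U when c do [S [M x = n]]]]]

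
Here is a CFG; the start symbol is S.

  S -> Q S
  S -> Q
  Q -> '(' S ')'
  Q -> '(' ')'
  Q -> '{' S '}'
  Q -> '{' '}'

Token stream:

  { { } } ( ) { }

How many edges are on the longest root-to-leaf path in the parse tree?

[S [Q { [S [Q { }]] }] [S [Q ( )] [S [Q { }]]]]

4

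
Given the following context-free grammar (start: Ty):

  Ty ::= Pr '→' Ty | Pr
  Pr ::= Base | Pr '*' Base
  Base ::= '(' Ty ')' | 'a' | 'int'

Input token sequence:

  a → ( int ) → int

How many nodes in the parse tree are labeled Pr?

[Ty [Pr [Base a]] → [Ty [Pr [Base ( [Ty [Pr [Base int]]] )]] → [Ty [Pr [Base int]]]]]

4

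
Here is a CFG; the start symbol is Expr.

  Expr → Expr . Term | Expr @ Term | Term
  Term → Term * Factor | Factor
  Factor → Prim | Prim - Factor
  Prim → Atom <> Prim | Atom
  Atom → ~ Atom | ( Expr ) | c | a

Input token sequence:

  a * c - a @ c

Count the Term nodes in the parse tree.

[Expr [Expr [Term [Term [Factor [Prim [Atom a]]]] * [Factor [Prim [Atom c]] - [Factor [Prim [Atom a]]]]]] @ [Term [Factor [Prim [Atom c]]]]]

3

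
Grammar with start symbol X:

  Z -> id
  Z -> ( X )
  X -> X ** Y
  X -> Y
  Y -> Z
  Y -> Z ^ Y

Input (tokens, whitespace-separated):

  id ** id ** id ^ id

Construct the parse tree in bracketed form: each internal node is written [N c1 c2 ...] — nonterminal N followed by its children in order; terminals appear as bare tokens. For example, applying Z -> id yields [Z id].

[X [X [X [Y [Z id]]] ** [Y [Z id]]] ** [Y [Z id] ^ [Y [Z id]]]]

X
X ** Y
X ** Y ** Y
Y ** Y ** Y
Z ** Y ** Y
id ** Y ** Y
id ** Z ** Y
id ** id ** Y
id ** id ** Z ^ Y
id ** id ** id ^ Y
id ** id ** id ^ Z
id ** id ** id ^ id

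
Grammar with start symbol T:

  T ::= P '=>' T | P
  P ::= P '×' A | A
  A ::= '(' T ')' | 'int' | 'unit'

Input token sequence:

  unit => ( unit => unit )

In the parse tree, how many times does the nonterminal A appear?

4

[T [P [A unit]] => [T [P [A ( [T [P [A unit]] => [T [P [A unit]]]] )]]]]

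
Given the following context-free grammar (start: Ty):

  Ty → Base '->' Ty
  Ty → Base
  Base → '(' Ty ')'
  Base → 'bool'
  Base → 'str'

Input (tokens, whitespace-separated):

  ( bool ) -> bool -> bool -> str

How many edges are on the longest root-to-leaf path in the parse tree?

5

[Ty [Base ( [Ty [Base bool]] )] -> [Ty [Base bool] -> [Ty [Base bool] -> [Ty [Base str]]]]]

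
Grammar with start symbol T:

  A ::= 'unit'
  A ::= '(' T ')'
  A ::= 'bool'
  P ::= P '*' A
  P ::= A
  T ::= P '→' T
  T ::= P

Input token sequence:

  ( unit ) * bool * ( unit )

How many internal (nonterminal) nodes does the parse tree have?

13

[T [P [P [P [A ( [T [P [A unit]]] )]] * [A bool]] * [A ( [T [P [A unit]]] )]]]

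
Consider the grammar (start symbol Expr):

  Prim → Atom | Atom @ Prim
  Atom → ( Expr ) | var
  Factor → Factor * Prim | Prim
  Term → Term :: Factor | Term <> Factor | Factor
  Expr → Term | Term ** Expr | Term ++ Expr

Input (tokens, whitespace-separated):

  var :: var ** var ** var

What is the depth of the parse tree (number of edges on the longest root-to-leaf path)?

7

[Expr [Term [Term [Factor [Prim [Atom var]]]] :: [Factor [Prim [Atom var]]]] ** [Expr [Term [Factor [Prim [Atom var]]]] ** [Expr [Term [Factor [Prim [Atom var]]]]]]]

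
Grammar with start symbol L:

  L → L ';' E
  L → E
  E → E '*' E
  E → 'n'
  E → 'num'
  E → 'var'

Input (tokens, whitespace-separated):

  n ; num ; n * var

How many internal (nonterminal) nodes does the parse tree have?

8

[L [L [L [E n]] ; [E num]] ; [E [E n] * [E var]]]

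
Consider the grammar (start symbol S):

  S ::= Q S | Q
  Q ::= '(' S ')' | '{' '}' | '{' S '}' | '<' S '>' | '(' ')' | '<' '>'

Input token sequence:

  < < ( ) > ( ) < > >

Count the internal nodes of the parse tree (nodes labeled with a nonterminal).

10

[S [Q < [S [Q < [S [Q ( )]] >] [S [Q ( )] [S [Q < >]]]] >]]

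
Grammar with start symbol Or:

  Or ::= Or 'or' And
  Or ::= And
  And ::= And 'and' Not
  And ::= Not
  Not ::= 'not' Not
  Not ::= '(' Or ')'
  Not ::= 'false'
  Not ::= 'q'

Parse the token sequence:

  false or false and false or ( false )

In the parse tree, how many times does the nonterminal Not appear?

5

[Or [Or [Or [And [Not false]]] or [And [And [Not false]] and [Not false]]] or [And [Not ( [Or [And [Not false]]] )]]]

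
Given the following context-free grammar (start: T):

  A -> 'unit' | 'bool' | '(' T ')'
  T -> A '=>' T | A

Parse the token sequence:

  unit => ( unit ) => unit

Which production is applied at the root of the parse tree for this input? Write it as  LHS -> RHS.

[T [A unit] => [T [A ( [T [A unit]] )] => [T [A unit]]]]

T -> A '=>' T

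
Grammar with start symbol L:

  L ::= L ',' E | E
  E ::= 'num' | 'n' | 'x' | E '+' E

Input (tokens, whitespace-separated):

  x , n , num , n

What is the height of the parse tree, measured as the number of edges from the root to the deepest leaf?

[L [L [L [L [E x]] , [E n]] , [E num]] , [E n]]

5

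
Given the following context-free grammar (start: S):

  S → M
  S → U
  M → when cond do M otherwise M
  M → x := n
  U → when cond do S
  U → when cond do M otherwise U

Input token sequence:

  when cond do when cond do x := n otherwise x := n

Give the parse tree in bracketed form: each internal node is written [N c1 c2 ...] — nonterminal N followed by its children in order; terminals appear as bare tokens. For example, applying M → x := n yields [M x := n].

S
U
when cond do S
when cond do M
when cond do when cond do M otherwise M
when cond do when cond do x := n otherwise M
when cond do when cond do x := n otherwise x := n

[S [U when cond do [S [M when cond do [M x := n] otherwise [M x := n]]]]]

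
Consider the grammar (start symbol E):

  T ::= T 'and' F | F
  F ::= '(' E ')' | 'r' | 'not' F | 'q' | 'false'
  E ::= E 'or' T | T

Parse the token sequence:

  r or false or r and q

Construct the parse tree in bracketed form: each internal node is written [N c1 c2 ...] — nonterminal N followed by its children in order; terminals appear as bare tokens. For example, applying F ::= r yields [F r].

[E [E [E [T [F r]]] or [T [F false]]] or [T [T [F r]] and [F q]]]

E
E or T
E or T or T
T or T or T
F or T or T
r or T or T
r or F or T
r or false or T
r or false or T and F
r or false or F and F
r or false or r and F
r or false or r and q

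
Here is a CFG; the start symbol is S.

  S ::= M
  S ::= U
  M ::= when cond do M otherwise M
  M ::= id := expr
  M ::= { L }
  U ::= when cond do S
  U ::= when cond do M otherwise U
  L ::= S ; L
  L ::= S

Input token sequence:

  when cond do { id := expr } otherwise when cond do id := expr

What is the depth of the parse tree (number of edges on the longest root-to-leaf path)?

[S [U when cond do [M { [L [S [M id := expr]]] }] otherwise [U when cond do [S [M id := expr]]]]]

6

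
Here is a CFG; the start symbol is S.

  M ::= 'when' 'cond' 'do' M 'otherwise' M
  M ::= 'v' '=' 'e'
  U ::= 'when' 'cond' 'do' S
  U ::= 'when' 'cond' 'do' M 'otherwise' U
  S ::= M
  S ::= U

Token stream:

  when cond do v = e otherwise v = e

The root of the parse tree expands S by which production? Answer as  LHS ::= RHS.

[S [M when cond do [M v = e] otherwise [M v = e]]]

S ::= M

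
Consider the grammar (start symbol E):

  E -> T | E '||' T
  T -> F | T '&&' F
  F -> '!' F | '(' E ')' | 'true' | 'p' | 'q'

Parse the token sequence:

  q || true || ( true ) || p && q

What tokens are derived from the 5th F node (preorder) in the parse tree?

[E [E [E [E [T [F q]]] || [T [F true]]] || [T [F ( [E [T [F true]]] )]]] || [T [T [F p]] && [F q]]]

p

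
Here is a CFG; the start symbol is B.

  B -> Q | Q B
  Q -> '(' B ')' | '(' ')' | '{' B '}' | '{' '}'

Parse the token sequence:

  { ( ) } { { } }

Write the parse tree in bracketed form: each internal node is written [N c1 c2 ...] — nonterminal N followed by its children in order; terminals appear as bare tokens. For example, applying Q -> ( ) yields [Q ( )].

B
Q B
{ B } B
{ Q } B
{ ( ) } B
{ ( ) } Q
{ ( ) } { B }
{ ( ) } { Q }
{ ( ) } { { } }

[B [Q { [B [Q ( )]] }] [B [Q { [B [Q { }]] }]]]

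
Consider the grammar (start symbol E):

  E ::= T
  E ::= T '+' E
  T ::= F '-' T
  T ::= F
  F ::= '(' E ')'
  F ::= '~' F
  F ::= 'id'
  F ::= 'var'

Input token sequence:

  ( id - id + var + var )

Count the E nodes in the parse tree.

[E [T [F ( [E [T [F id] - [T [F id]]] + [E [T [F var]] + [E [T [F var]]]]] )]]]

4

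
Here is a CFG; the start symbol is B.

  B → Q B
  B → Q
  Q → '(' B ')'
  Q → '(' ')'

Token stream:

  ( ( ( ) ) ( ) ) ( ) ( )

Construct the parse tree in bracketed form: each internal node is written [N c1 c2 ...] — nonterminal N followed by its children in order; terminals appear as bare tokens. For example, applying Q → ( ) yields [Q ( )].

B
Q B
( B ) B
( Q B ) B
( ( B ) B ) B
( ( Q ) B ) B
( ( ( ) ) B ) B
( ( ( ) ) Q ) B
( ( ( ) ) ( ) ) B
( ( ( ) ) ( ) ) Q B
( ( ( ) ) ( ) ) ( ) B
( ( ( ) ) ( ) ) ( ) Q
( ( ( ) ) ( ) ) ( ) ( )

[B [Q ( [B [Q ( [B [Q ( )]] )] [B [Q ( )]]] )] [B [Q ( )] [B [Q ( )]]]]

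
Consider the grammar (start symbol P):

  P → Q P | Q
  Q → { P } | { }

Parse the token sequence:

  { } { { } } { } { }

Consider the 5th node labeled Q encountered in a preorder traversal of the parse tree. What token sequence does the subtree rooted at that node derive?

{ }

[P [Q { }] [P [Q { [P [Q { }]] }] [P [Q { }] [P [Q { }]]]]]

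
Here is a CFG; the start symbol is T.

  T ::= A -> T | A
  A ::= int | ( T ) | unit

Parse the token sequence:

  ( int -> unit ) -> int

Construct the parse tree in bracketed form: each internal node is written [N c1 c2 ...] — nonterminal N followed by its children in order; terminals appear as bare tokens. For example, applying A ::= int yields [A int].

[T [A ( [T [A int] -> [T [A unit]]] )] -> [T [A int]]]

T
A -> T
( T ) -> T
( A -> T ) -> T
( int -> T ) -> T
( int -> A ) -> T
( int -> unit ) -> T
( int -> unit ) -> A
( int -> unit ) -> int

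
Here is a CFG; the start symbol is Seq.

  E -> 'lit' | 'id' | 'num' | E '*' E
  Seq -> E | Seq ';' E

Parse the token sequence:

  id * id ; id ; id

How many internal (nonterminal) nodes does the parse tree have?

8

[Seq [Seq [Seq [E [E id] * [E id]]] ; [E id]] ; [E id]]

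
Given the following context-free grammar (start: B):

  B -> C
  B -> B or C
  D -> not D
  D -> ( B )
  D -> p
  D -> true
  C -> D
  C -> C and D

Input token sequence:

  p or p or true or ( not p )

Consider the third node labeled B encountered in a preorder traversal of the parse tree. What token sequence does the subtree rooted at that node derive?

p or p

[B [B [B [B [C [D p]]] or [C [D p]]] or [C [D true]]] or [C [D ( [B [C [D not [D p]]]] )]]]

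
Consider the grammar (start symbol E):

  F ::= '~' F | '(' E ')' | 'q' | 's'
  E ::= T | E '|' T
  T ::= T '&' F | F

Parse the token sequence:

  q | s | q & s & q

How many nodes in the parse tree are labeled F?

[E [E [E [T [F q]]] | [T [F s]]] | [T [T [T [F q]] & [F s]] & [F q]]]

5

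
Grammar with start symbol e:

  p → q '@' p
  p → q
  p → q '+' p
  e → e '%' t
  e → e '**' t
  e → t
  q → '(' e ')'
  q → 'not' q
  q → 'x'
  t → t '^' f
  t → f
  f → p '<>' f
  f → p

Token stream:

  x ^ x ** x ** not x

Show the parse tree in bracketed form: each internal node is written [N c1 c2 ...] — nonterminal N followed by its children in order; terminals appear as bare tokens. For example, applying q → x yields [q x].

e
e ** t
e ** t ** t
t ** t ** t
t ^ f ** t ** t
f ^ f ** t ** t
p ^ f ** t ** t
q ^ f ** t ** t
x ^ f ** t ** t
x ^ p ** t ** t
x ^ q ** t ** t
x ^ x ** t ** t
x ^ x ** f ** t
x ^ x ** p ** t
x ^ x ** q ** t
x ^ x ** x ** t
x ^ x ** x ** f
x ^ x ** x ** p
x ^ x ** x ** q
x ^ x ** x ** not q
x ^ x ** x ** not x

[e [e [e [t [t [f [p [q x]]]] ^ [f [p [q x]]]]] ** [t [f [p [q x]]]]] ** [t [f [p [q not [q x]]]]]]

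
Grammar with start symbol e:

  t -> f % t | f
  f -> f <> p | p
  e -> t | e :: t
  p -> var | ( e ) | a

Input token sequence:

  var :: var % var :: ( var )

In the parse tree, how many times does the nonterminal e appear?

4

[e [e [e [t [f [p var]]]] :: [t [f [p var]] % [t [f [p var]]]]] :: [t [f [p ( [e [t [f [p var]]]] )]]]]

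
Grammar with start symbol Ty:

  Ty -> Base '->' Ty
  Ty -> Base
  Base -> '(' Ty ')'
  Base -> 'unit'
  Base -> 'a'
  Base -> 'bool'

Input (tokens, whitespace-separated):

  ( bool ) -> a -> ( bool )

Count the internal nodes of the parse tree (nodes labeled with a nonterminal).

10

[Ty [Base ( [Ty [Base bool]] )] -> [Ty [Base a] -> [Ty [Base ( [Ty [Base bool]] )]]]]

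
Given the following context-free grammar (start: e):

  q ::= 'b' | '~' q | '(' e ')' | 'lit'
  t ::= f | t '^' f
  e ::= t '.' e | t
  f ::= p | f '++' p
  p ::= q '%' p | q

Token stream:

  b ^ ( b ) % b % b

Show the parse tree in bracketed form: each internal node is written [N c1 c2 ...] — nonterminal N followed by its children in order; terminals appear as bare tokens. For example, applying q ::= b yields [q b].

e
t
t ^ f
f ^ f
p ^ f
q ^ f
b ^ f
b ^ p
b ^ q % p
b ^ ( e ) % p
b ^ ( t ) % p
b ^ ( f ) % p
b ^ ( p ) % p
b ^ ( q ) % p
b ^ ( b ) % p
b ^ ( b ) % q % p
b ^ ( b ) % b % p
b ^ ( b ) % b % q
b ^ ( b ) % b % b

[e [t [t [f [p [q b]]]] ^ [f [p [q ( [e [t [f [p [q b]]]]] )] % [p [q b] % [p [q b]]]]]]]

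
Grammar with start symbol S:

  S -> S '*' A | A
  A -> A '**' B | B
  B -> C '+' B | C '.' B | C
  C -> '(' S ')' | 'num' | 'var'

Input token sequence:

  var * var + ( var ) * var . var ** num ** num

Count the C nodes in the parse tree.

[S [S [S [A [B [C var]]]] * [A [B [C var] + [B [C ( [S [A [B [C var]]]] )]]]]] * [A [A [A [B [C var] . [B [C var]]]] ** [B [C num]]] ** [B [C num]]]]

8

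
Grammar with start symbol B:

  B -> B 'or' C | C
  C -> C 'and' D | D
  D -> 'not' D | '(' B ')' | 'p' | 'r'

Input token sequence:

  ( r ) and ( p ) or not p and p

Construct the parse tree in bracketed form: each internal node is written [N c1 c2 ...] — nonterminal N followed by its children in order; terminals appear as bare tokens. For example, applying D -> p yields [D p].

B
B or C
C or C
C and D or C
D and D or C
( B ) and D or C
( C ) and D or C
( D ) and D or C
( r ) and D or C
( r ) and ( B ) or C
( r ) and ( C ) or C
( r ) and ( D ) or C
( r ) and ( p ) or C
( r ) and ( p ) or C and D
( r ) and ( p ) or D and D
( r ) and ( p ) or not D and D
( r ) and ( p ) or not p and D
( r ) and ( p ) or not p and p

[B [B [C [C [D ( [B [C [D r]]] )]] and [D ( [B [C [D p]]] )]]] or [C [C [D not [D p]]] and [D p]]]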